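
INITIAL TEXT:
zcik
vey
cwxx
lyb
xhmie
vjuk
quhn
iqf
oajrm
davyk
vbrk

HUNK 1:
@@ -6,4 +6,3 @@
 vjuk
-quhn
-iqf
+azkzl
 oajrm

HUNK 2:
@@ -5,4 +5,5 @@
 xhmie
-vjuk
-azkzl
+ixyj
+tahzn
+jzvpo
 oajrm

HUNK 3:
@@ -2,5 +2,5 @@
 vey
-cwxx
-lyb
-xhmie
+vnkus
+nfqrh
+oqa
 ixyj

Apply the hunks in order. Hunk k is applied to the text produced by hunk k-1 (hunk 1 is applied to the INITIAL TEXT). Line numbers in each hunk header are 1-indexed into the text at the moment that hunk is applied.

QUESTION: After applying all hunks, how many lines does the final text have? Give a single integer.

Hunk 1: at line 6 remove [quhn,iqf] add [azkzl] -> 10 lines: zcik vey cwxx lyb xhmie vjuk azkzl oajrm davyk vbrk
Hunk 2: at line 5 remove [vjuk,azkzl] add [ixyj,tahzn,jzvpo] -> 11 lines: zcik vey cwxx lyb xhmie ixyj tahzn jzvpo oajrm davyk vbrk
Hunk 3: at line 2 remove [cwxx,lyb,xhmie] add [vnkus,nfqrh,oqa] -> 11 lines: zcik vey vnkus nfqrh oqa ixyj tahzn jzvpo oajrm davyk vbrk
Final line count: 11

Answer: 11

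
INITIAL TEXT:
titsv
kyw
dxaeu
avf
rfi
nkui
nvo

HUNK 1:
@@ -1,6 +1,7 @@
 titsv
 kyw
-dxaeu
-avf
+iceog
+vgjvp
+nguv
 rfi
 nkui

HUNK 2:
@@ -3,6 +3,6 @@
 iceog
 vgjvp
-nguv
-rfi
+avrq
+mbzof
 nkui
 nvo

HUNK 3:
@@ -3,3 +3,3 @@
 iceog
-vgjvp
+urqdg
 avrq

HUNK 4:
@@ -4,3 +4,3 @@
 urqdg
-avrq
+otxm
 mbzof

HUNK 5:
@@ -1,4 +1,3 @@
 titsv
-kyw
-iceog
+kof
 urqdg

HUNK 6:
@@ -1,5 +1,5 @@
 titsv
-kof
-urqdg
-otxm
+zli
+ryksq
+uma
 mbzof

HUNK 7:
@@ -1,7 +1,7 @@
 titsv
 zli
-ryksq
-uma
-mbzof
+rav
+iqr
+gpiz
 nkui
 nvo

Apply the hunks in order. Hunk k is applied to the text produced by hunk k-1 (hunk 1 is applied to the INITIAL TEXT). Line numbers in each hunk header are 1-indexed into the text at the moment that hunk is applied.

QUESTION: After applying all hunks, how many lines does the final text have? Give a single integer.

Answer: 7

Derivation:
Hunk 1: at line 1 remove [dxaeu,avf] add [iceog,vgjvp,nguv] -> 8 lines: titsv kyw iceog vgjvp nguv rfi nkui nvo
Hunk 2: at line 3 remove [nguv,rfi] add [avrq,mbzof] -> 8 lines: titsv kyw iceog vgjvp avrq mbzof nkui nvo
Hunk 3: at line 3 remove [vgjvp] add [urqdg] -> 8 lines: titsv kyw iceog urqdg avrq mbzof nkui nvo
Hunk 4: at line 4 remove [avrq] add [otxm] -> 8 lines: titsv kyw iceog urqdg otxm mbzof nkui nvo
Hunk 5: at line 1 remove [kyw,iceog] add [kof] -> 7 lines: titsv kof urqdg otxm mbzof nkui nvo
Hunk 6: at line 1 remove [kof,urqdg,otxm] add [zli,ryksq,uma] -> 7 lines: titsv zli ryksq uma mbzof nkui nvo
Hunk 7: at line 1 remove [ryksq,uma,mbzof] add [rav,iqr,gpiz] -> 7 lines: titsv zli rav iqr gpiz nkui nvo
Final line count: 7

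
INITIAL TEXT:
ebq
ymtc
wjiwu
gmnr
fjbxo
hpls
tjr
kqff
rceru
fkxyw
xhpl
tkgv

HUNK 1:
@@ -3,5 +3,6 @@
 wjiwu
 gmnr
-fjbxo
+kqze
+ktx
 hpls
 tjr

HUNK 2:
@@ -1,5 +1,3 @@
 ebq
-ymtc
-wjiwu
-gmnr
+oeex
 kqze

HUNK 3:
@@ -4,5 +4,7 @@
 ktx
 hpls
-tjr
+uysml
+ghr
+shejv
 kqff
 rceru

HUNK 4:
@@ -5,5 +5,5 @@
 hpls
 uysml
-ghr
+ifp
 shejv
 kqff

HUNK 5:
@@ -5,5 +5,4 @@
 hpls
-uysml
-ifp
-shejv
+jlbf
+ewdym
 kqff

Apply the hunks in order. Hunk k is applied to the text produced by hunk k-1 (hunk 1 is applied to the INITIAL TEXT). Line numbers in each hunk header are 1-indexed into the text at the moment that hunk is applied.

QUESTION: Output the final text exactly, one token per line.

Hunk 1: at line 3 remove [fjbxo] add [kqze,ktx] -> 13 lines: ebq ymtc wjiwu gmnr kqze ktx hpls tjr kqff rceru fkxyw xhpl tkgv
Hunk 2: at line 1 remove [ymtc,wjiwu,gmnr] add [oeex] -> 11 lines: ebq oeex kqze ktx hpls tjr kqff rceru fkxyw xhpl tkgv
Hunk 3: at line 4 remove [tjr] add [uysml,ghr,shejv] -> 13 lines: ebq oeex kqze ktx hpls uysml ghr shejv kqff rceru fkxyw xhpl tkgv
Hunk 4: at line 5 remove [ghr] add [ifp] -> 13 lines: ebq oeex kqze ktx hpls uysml ifp shejv kqff rceru fkxyw xhpl tkgv
Hunk 5: at line 5 remove [uysml,ifp,shejv] add [jlbf,ewdym] -> 12 lines: ebq oeex kqze ktx hpls jlbf ewdym kqff rceru fkxyw xhpl tkgv

Answer: ebq
oeex
kqze
ktx
hpls
jlbf
ewdym
kqff
rceru
fkxyw
xhpl
tkgv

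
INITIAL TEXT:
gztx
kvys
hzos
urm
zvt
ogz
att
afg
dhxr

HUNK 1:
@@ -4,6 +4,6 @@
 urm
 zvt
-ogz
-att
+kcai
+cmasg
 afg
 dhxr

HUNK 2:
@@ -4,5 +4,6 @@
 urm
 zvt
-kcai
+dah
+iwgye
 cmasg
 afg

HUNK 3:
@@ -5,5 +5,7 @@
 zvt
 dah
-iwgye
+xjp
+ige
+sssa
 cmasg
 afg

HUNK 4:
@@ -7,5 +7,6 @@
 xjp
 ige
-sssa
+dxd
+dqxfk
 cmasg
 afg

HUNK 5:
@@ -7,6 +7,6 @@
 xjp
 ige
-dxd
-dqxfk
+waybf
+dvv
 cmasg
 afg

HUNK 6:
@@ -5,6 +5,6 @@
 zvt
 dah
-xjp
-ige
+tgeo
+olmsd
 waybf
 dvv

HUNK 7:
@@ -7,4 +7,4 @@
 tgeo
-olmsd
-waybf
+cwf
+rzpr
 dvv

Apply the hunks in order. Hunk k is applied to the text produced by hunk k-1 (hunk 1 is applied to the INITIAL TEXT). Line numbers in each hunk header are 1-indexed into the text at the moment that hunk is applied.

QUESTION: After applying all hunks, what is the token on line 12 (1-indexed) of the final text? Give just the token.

Answer: afg

Derivation:
Hunk 1: at line 4 remove [ogz,att] add [kcai,cmasg] -> 9 lines: gztx kvys hzos urm zvt kcai cmasg afg dhxr
Hunk 2: at line 4 remove [kcai] add [dah,iwgye] -> 10 lines: gztx kvys hzos urm zvt dah iwgye cmasg afg dhxr
Hunk 3: at line 5 remove [iwgye] add [xjp,ige,sssa] -> 12 lines: gztx kvys hzos urm zvt dah xjp ige sssa cmasg afg dhxr
Hunk 4: at line 7 remove [sssa] add [dxd,dqxfk] -> 13 lines: gztx kvys hzos urm zvt dah xjp ige dxd dqxfk cmasg afg dhxr
Hunk 5: at line 7 remove [dxd,dqxfk] add [waybf,dvv] -> 13 lines: gztx kvys hzos urm zvt dah xjp ige waybf dvv cmasg afg dhxr
Hunk 6: at line 5 remove [xjp,ige] add [tgeo,olmsd] -> 13 lines: gztx kvys hzos urm zvt dah tgeo olmsd waybf dvv cmasg afg dhxr
Hunk 7: at line 7 remove [olmsd,waybf] add [cwf,rzpr] -> 13 lines: gztx kvys hzos urm zvt dah tgeo cwf rzpr dvv cmasg afg dhxr
Final line 12: afg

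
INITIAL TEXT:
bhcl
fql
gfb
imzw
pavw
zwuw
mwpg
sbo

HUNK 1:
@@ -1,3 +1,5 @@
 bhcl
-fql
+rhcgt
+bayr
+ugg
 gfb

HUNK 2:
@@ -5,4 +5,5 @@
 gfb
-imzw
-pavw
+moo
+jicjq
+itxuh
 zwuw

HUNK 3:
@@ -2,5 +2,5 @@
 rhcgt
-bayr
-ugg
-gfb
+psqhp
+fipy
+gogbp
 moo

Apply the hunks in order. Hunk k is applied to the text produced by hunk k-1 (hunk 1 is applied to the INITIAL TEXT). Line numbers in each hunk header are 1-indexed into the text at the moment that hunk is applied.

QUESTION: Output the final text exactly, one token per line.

Answer: bhcl
rhcgt
psqhp
fipy
gogbp
moo
jicjq
itxuh
zwuw
mwpg
sbo

Derivation:
Hunk 1: at line 1 remove [fql] add [rhcgt,bayr,ugg] -> 10 lines: bhcl rhcgt bayr ugg gfb imzw pavw zwuw mwpg sbo
Hunk 2: at line 5 remove [imzw,pavw] add [moo,jicjq,itxuh] -> 11 lines: bhcl rhcgt bayr ugg gfb moo jicjq itxuh zwuw mwpg sbo
Hunk 3: at line 2 remove [bayr,ugg,gfb] add [psqhp,fipy,gogbp] -> 11 lines: bhcl rhcgt psqhp fipy gogbp moo jicjq itxuh zwuw mwpg sbo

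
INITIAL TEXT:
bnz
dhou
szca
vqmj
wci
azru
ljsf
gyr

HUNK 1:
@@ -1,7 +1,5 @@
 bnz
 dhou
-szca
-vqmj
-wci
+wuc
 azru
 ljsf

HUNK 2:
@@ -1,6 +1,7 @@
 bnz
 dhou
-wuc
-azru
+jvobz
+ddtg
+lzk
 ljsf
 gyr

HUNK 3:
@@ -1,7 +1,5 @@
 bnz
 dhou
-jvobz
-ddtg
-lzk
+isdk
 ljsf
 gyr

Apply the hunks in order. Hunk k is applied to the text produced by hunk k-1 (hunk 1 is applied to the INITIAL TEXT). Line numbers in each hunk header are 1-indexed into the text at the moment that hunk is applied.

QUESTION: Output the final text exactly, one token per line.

Answer: bnz
dhou
isdk
ljsf
gyr

Derivation:
Hunk 1: at line 1 remove [szca,vqmj,wci] add [wuc] -> 6 lines: bnz dhou wuc azru ljsf gyr
Hunk 2: at line 1 remove [wuc,azru] add [jvobz,ddtg,lzk] -> 7 lines: bnz dhou jvobz ddtg lzk ljsf gyr
Hunk 3: at line 1 remove [jvobz,ddtg,lzk] add [isdk] -> 5 lines: bnz dhou isdk ljsf gyr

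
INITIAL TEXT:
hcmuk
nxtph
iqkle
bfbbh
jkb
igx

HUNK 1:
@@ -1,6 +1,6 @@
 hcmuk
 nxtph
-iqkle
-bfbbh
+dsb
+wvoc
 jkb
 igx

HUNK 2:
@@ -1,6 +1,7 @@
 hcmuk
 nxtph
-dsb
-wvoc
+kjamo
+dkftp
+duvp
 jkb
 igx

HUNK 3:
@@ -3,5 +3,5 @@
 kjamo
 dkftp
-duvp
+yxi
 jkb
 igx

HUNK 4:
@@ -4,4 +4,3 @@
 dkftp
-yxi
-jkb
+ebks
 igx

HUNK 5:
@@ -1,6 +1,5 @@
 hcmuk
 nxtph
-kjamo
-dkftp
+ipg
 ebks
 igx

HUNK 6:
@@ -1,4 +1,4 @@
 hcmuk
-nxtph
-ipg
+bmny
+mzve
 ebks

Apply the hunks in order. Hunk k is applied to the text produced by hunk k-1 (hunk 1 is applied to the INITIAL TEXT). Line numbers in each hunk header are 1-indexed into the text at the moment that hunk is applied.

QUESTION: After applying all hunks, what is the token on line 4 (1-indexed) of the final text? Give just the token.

Answer: ebks

Derivation:
Hunk 1: at line 1 remove [iqkle,bfbbh] add [dsb,wvoc] -> 6 lines: hcmuk nxtph dsb wvoc jkb igx
Hunk 2: at line 1 remove [dsb,wvoc] add [kjamo,dkftp,duvp] -> 7 lines: hcmuk nxtph kjamo dkftp duvp jkb igx
Hunk 3: at line 3 remove [duvp] add [yxi] -> 7 lines: hcmuk nxtph kjamo dkftp yxi jkb igx
Hunk 4: at line 4 remove [yxi,jkb] add [ebks] -> 6 lines: hcmuk nxtph kjamo dkftp ebks igx
Hunk 5: at line 1 remove [kjamo,dkftp] add [ipg] -> 5 lines: hcmuk nxtph ipg ebks igx
Hunk 6: at line 1 remove [nxtph,ipg] add [bmny,mzve] -> 5 lines: hcmuk bmny mzve ebks igx
Final line 4: ebks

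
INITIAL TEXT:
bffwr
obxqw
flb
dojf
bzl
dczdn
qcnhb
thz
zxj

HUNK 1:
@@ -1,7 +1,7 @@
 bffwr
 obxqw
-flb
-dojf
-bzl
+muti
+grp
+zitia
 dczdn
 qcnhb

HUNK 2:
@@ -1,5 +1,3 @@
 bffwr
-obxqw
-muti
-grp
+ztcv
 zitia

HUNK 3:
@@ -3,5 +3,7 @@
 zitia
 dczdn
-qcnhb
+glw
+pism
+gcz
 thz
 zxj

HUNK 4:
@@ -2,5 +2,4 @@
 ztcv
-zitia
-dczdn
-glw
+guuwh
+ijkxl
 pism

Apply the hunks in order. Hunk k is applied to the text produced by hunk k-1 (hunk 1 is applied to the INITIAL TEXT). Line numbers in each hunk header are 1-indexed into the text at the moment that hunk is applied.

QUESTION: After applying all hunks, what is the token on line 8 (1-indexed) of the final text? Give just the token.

Hunk 1: at line 1 remove [flb,dojf,bzl] add [muti,grp,zitia] -> 9 lines: bffwr obxqw muti grp zitia dczdn qcnhb thz zxj
Hunk 2: at line 1 remove [obxqw,muti,grp] add [ztcv] -> 7 lines: bffwr ztcv zitia dczdn qcnhb thz zxj
Hunk 3: at line 3 remove [qcnhb] add [glw,pism,gcz] -> 9 lines: bffwr ztcv zitia dczdn glw pism gcz thz zxj
Hunk 4: at line 2 remove [zitia,dczdn,glw] add [guuwh,ijkxl] -> 8 lines: bffwr ztcv guuwh ijkxl pism gcz thz zxj
Final line 8: zxj

Answer: zxj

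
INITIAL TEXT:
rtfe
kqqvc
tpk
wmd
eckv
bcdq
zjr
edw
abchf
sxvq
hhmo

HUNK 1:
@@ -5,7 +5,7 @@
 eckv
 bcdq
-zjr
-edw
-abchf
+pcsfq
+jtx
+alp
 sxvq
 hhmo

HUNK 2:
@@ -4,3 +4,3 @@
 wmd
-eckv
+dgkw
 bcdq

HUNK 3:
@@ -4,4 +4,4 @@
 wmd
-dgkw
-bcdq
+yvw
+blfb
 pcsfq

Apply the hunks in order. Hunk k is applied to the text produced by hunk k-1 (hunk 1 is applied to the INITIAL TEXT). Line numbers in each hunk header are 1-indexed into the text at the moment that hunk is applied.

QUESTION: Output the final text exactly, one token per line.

Hunk 1: at line 5 remove [zjr,edw,abchf] add [pcsfq,jtx,alp] -> 11 lines: rtfe kqqvc tpk wmd eckv bcdq pcsfq jtx alp sxvq hhmo
Hunk 2: at line 4 remove [eckv] add [dgkw] -> 11 lines: rtfe kqqvc tpk wmd dgkw bcdq pcsfq jtx alp sxvq hhmo
Hunk 3: at line 4 remove [dgkw,bcdq] add [yvw,blfb] -> 11 lines: rtfe kqqvc tpk wmd yvw blfb pcsfq jtx alp sxvq hhmo

Answer: rtfe
kqqvc
tpk
wmd
yvw
blfb
pcsfq
jtx
alp
sxvq
hhmo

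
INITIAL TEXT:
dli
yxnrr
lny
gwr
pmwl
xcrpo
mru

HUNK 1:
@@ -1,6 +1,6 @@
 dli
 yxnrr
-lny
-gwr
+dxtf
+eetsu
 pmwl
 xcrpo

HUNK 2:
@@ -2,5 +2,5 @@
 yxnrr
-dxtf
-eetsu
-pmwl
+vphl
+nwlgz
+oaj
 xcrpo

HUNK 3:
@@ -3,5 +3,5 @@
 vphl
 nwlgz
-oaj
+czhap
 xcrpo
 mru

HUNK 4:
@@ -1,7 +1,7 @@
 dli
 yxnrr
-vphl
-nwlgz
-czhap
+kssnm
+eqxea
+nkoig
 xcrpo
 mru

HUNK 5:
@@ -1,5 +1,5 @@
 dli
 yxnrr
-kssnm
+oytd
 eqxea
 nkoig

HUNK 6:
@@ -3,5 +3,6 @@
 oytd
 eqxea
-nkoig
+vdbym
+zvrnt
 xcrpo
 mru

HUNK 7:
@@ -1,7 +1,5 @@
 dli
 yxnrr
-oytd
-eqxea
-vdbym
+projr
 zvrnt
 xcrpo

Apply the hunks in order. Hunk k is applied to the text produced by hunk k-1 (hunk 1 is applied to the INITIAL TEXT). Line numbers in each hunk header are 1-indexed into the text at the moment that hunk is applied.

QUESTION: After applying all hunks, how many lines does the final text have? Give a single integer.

Hunk 1: at line 1 remove [lny,gwr] add [dxtf,eetsu] -> 7 lines: dli yxnrr dxtf eetsu pmwl xcrpo mru
Hunk 2: at line 2 remove [dxtf,eetsu,pmwl] add [vphl,nwlgz,oaj] -> 7 lines: dli yxnrr vphl nwlgz oaj xcrpo mru
Hunk 3: at line 3 remove [oaj] add [czhap] -> 7 lines: dli yxnrr vphl nwlgz czhap xcrpo mru
Hunk 4: at line 1 remove [vphl,nwlgz,czhap] add [kssnm,eqxea,nkoig] -> 7 lines: dli yxnrr kssnm eqxea nkoig xcrpo mru
Hunk 5: at line 1 remove [kssnm] add [oytd] -> 7 lines: dli yxnrr oytd eqxea nkoig xcrpo mru
Hunk 6: at line 3 remove [nkoig] add [vdbym,zvrnt] -> 8 lines: dli yxnrr oytd eqxea vdbym zvrnt xcrpo mru
Hunk 7: at line 1 remove [oytd,eqxea,vdbym] add [projr] -> 6 lines: dli yxnrr projr zvrnt xcrpo mru
Final line count: 6

Answer: 6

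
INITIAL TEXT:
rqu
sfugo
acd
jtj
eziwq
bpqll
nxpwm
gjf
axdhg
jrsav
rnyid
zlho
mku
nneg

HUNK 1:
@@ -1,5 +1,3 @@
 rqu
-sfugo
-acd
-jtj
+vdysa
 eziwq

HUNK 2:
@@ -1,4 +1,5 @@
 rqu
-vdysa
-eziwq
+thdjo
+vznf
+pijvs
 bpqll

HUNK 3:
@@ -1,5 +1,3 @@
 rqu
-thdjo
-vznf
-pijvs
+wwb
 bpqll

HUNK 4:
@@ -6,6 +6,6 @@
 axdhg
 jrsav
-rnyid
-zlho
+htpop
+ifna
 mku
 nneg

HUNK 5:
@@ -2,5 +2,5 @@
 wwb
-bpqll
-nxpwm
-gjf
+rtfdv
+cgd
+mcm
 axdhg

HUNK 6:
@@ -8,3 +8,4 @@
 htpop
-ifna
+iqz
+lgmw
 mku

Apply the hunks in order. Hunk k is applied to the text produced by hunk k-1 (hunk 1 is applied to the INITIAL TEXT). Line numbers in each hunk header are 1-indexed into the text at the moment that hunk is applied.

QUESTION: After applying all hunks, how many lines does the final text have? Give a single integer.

Answer: 12

Derivation:
Hunk 1: at line 1 remove [sfugo,acd,jtj] add [vdysa] -> 12 lines: rqu vdysa eziwq bpqll nxpwm gjf axdhg jrsav rnyid zlho mku nneg
Hunk 2: at line 1 remove [vdysa,eziwq] add [thdjo,vznf,pijvs] -> 13 lines: rqu thdjo vznf pijvs bpqll nxpwm gjf axdhg jrsav rnyid zlho mku nneg
Hunk 3: at line 1 remove [thdjo,vznf,pijvs] add [wwb] -> 11 lines: rqu wwb bpqll nxpwm gjf axdhg jrsav rnyid zlho mku nneg
Hunk 4: at line 6 remove [rnyid,zlho] add [htpop,ifna] -> 11 lines: rqu wwb bpqll nxpwm gjf axdhg jrsav htpop ifna mku nneg
Hunk 5: at line 2 remove [bpqll,nxpwm,gjf] add [rtfdv,cgd,mcm] -> 11 lines: rqu wwb rtfdv cgd mcm axdhg jrsav htpop ifna mku nneg
Hunk 6: at line 8 remove [ifna] add [iqz,lgmw] -> 12 lines: rqu wwb rtfdv cgd mcm axdhg jrsav htpop iqz lgmw mku nneg
Final line count: 12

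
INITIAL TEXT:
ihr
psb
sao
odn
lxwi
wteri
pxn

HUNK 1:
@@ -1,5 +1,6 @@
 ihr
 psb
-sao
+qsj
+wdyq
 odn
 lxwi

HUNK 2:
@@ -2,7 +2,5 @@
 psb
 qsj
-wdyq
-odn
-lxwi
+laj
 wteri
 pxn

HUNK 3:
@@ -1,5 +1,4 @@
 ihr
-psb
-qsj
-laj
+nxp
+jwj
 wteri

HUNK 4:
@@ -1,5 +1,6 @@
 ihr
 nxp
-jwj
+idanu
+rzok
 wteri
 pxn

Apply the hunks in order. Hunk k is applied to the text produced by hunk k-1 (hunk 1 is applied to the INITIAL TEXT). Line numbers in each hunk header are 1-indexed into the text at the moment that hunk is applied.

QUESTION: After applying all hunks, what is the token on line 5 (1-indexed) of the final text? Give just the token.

Hunk 1: at line 1 remove [sao] add [qsj,wdyq] -> 8 lines: ihr psb qsj wdyq odn lxwi wteri pxn
Hunk 2: at line 2 remove [wdyq,odn,lxwi] add [laj] -> 6 lines: ihr psb qsj laj wteri pxn
Hunk 3: at line 1 remove [psb,qsj,laj] add [nxp,jwj] -> 5 lines: ihr nxp jwj wteri pxn
Hunk 4: at line 1 remove [jwj] add [idanu,rzok] -> 6 lines: ihr nxp idanu rzok wteri pxn
Final line 5: wteri

Answer: wteri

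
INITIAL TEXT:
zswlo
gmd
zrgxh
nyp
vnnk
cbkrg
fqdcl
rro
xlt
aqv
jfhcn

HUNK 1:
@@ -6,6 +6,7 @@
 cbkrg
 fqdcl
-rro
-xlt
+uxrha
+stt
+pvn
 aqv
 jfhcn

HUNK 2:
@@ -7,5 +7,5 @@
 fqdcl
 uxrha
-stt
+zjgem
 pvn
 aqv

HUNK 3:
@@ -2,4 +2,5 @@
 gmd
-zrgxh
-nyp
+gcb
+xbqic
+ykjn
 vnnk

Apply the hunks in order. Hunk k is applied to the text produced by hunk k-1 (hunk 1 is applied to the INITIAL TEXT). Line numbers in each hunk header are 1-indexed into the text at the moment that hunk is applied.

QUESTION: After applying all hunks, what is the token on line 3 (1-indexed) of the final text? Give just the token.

Answer: gcb

Derivation:
Hunk 1: at line 6 remove [rro,xlt] add [uxrha,stt,pvn] -> 12 lines: zswlo gmd zrgxh nyp vnnk cbkrg fqdcl uxrha stt pvn aqv jfhcn
Hunk 2: at line 7 remove [stt] add [zjgem] -> 12 lines: zswlo gmd zrgxh nyp vnnk cbkrg fqdcl uxrha zjgem pvn aqv jfhcn
Hunk 3: at line 2 remove [zrgxh,nyp] add [gcb,xbqic,ykjn] -> 13 lines: zswlo gmd gcb xbqic ykjn vnnk cbkrg fqdcl uxrha zjgem pvn aqv jfhcn
Final line 3: gcb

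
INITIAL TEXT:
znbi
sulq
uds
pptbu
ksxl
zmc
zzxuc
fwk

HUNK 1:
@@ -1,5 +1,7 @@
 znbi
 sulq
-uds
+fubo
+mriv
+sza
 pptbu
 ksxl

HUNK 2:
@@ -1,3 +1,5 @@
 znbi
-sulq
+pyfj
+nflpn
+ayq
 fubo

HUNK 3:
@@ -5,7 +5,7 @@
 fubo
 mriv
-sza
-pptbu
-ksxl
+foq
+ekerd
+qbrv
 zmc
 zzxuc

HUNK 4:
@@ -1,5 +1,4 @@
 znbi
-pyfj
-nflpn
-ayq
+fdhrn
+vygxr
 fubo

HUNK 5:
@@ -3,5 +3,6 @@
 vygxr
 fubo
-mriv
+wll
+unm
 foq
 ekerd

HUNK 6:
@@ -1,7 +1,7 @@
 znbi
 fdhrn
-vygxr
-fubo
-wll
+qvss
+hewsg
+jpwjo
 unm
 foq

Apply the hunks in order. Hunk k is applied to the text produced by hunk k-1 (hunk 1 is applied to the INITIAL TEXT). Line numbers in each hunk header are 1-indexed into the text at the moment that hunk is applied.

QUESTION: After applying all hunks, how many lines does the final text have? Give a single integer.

Answer: 12

Derivation:
Hunk 1: at line 1 remove [uds] add [fubo,mriv,sza] -> 10 lines: znbi sulq fubo mriv sza pptbu ksxl zmc zzxuc fwk
Hunk 2: at line 1 remove [sulq] add [pyfj,nflpn,ayq] -> 12 lines: znbi pyfj nflpn ayq fubo mriv sza pptbu ksxl zmc zzxuc fwk
Hunk 3: at line 5 remove [sza,pptbu,ksxl] add [foq,ekerd,qbrv] -> 12 lines: znbi pyfj nflpn ayq fubo mriv foq ekerd qbrv zmc zzxuc fwk
Hunk 4: at line 1 remove [pyfj,nflpn,ayq] add [fdhrn,vygxr] -> 11 lines: znbi fdhrn vygxr fubo mriv foq ekerd qbrv zmc zzxuc fwk
Hunk 5: at line 3 remove [mriv] add [wll,unm] -> 12 lines: znbi fdhrn vygxr fubo wll unm foq ekerd qbrv zmc zzxuc fwk
Hunk 6: at line 1 remove [vygxr,fubo,wll] add [qvss,hewsg,jpwjo] -> 12 lines: znbi fdhrn qvss hewsg jpwjo unm foq ekerd qbrv zmc zzxuc fwk
Final line count: 12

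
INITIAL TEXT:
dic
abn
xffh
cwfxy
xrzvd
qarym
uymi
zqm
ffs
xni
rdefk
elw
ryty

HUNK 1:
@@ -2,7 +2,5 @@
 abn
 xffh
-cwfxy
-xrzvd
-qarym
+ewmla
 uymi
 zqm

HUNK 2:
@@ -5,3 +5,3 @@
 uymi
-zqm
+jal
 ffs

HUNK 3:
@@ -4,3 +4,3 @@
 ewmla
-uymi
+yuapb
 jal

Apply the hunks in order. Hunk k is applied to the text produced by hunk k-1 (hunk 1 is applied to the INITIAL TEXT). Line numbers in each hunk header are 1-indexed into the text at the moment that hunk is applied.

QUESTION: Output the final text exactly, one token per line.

Hunk 1: at line 2 remove [cwfxy,xrzvd,qarym] add [ewmla] -> 11 lines: dic abn xffh ewmla uymi zqm ffs xni rdefk elw ryty
Hunk 2: at line 5 remove [zqm] add [jal] -> 11 lines: dic abn xffh ewmla uymi jal ffs xni rdefk elw ryty
Hunk 3: at line 4 remove [uymi] add [yuapb] -> 11 lines: dic abn xffh ewmla yuapb jal ffs xni rdefk elw ryty

Answer: dic
abn
xffh
ewmla
yuapb
jal
ffs
xni
rdefk
elw
ryty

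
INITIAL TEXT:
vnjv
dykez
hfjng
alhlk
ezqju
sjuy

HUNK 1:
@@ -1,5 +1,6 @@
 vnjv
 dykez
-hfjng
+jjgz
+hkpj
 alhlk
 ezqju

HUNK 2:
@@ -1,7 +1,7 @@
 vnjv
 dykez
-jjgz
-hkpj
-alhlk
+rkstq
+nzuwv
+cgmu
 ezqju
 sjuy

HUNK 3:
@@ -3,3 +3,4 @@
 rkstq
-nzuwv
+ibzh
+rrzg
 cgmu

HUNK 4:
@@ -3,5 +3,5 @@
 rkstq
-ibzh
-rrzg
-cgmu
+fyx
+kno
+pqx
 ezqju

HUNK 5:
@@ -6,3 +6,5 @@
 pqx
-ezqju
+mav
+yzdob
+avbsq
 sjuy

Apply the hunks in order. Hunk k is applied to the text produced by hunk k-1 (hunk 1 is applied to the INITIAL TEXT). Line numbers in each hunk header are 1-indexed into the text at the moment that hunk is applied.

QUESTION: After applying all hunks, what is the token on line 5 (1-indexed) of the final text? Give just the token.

Answer: kno

Derivation:
Hunk 1: at line 1 remove [hfjng] add [jjgz,hkpj] -> 7 lines: vnjv dykez jjgz hkpj alhlk ezqju sjuy
Hunk 2: at line 1 remove [jjgz,hkpj,alhlk] add [rkstq,nzuwv,cgmu] -> 7 lines: vnjv dykez rkstq nzuwv cgmu ezqju sjuy
Hunk 3: at line 3 remove [nzuwv] add [ibzh,rrzg] -> 8 lines: vnjv dykez rkstq ibzh rrzg cgmu ezqju sjuy
Hunk 4: at line 3 remove [ibzh,rrzg,cgmu] add [fyx,kno,pqx] -> 8 lines: vnjv dykez rkstq fyx kno pqx ezqju sjuy
Hunk 5: at line 6 remove [ezqju] add [mav,yzdob,avbsq] -> 10 lines: vnjv dykez rkstq fyx kno pqx mav yzdob avbsq sjuy
Final line 5: kno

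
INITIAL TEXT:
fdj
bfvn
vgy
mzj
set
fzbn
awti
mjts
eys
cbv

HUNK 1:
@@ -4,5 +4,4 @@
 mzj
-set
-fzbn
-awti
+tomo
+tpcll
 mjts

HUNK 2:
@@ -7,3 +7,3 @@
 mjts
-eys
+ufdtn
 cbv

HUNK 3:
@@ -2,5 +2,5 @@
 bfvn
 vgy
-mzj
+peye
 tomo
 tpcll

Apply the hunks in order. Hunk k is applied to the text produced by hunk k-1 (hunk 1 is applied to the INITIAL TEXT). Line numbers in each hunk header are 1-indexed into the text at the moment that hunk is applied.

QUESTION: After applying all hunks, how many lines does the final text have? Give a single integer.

Hunk 1: at line 4 remove [set,fzbn,awti] add [tomo,tpcll] -> 9 lines: fdj bfvn vgy mzj tomo tpcll mjts eys cbv
Hunk 2: at line 7 remove [eys] add [ufdtn] -> 9 lines: fdj bfvn vgy mzj tomo tpcll mjts ufdtn cbv
Hunk 3: at line 2 remove [mzj] add [peye] -> 9 lines: fdj bfvn vgy peye tomo tpcll mjts ufdtn cbv
Final line count: 9

Answer: 9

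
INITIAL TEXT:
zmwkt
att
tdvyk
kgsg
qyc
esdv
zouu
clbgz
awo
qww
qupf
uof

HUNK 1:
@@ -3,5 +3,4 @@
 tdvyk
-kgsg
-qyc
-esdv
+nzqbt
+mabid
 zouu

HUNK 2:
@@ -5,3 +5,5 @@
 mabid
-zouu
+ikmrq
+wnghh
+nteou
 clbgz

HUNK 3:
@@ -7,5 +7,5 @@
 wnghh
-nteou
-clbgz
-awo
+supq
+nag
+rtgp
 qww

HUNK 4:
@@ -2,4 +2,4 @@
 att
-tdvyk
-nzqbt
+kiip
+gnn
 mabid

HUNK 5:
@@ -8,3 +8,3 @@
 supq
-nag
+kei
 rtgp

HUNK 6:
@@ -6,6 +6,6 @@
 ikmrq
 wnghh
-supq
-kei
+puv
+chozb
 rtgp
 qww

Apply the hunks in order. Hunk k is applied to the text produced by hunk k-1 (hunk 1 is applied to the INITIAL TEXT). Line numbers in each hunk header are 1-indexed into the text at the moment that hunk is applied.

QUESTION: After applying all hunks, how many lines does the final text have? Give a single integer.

Answer: 13

Derivation:
Hunk 1: at line 3 remove [kgsg,qyc,esdv] add [nzqbt,mabid] -> 11 lines: zmwkt att tdvyk nzqbt mabid zouu clbgz awo qww qupf uof
Hunk 2: at line 5 remove [zouu] add [ikmrq,wnghh,nteou] -> 13 lines: zmwkt att tdvyk nzqbt mabid ikmrq wnghh nteou clbgz awo qww qupf uof
Hunk 3: at line 7 remove [nteou,clbgz,awo] add [supq,nag,rtgp] -> 13 lines: zmwkt att tdvyk nzqbt mabid ikmrq wnghh supq nag rtgp qww qupf uof
Hunk 4: at line 2 remove [tdvyk,nzqbt] add [kiip,gnn] -> 13 lines: zmwkt att kiip gnn mabid ikmrq wnghh supq nag rtgp qww qupf uof
Hunk 5: at line 8 remove [nag] add [kei] -> 13 lines: zmwkt att kiip gnn mabid ikmrq wnghh supq kei rtgp qww qupf uof
Hunk 6: at line 6 remove [supq,kei] add [puv,chozb] -> 13 lines: zmwkt att kiip gnn mabid ikmrq wnghh puv chozb rtgp qww qupf uof
Final line count: 13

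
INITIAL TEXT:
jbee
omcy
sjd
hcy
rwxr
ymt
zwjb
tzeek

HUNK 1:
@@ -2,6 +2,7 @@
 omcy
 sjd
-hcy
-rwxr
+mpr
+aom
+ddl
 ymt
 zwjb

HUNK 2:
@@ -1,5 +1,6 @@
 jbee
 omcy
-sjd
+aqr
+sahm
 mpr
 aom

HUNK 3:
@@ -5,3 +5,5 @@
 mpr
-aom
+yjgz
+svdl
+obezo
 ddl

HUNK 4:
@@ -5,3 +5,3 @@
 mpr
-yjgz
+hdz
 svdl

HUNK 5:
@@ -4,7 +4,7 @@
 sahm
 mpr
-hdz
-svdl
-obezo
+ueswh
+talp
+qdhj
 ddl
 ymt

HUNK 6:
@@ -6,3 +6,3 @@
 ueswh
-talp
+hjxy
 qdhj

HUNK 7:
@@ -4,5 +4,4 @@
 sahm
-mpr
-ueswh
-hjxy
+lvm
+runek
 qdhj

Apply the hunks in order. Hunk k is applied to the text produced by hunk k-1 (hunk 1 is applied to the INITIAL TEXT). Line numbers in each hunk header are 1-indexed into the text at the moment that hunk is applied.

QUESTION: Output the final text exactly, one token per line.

Answer: jbee
omcy
aqr
sahm
lvm
runek
qdhj
ddl
ymt
zwjb
tzeek

Derivation:
Hunk 1: at line 2 remove [hcy,rwxr] add [mpr,aom,ddl] -> 9 lines: jbee omcy sjd mpr aom ddl ymt zwjb tzeek
Hunk 2: at line 1 remove [sjd] add [aqr,sahm] -> 10 lines: jbee omcy aqr sahm mpr aom ddl ymt zwjb tzeek
Hunk 3: at line 5 remove [aom] add [yjgz,svdl,obezo] -> 12 lines: jbee omcy aqr sahm mpr yjgz svdl obezo ddl ymt zwjb tzeek
Hunk 4: at line 5 remove [yjgz] add [hdz] -> 12 lines: jbee omcy aqr sahm mpr hdz svdl obezo ddl ymt zwjb tzeek
Hunk 5: at line 4 remove [hdz,svdl,obezo] add [ueswh,talp,qdhj] -> 12 lines: jbee omcy aqr sahm mpr ueswh talp qdhj ddl ymt zwjb tzeek
Hunk 6: at line 6 remove [talp] add [hjxy] -> 12 lines: jbee omcy aqr sahm mpr ueswh hjxy qdhj ddl ymt zwjb tzeek
Hunk 7: at line 4 remove [mpr,ueswh,hjxy] add [lvm,runek] -> 11 lines: jbee omcy aqr sahm lvm runek qdhj ddl ymt zwjb tzeek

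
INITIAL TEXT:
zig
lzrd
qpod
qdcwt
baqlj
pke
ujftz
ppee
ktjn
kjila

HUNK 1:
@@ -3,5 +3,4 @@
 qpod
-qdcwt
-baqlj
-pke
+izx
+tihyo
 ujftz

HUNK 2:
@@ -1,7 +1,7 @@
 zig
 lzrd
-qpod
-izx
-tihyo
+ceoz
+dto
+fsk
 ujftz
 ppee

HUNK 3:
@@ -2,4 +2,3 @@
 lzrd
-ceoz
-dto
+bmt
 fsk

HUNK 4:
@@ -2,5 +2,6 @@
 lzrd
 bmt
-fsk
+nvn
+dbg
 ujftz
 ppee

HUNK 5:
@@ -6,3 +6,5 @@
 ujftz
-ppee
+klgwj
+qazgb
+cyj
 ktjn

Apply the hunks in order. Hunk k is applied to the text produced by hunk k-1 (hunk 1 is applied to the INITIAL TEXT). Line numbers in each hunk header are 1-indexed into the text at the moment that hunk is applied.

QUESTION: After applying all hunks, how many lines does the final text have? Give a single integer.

Answer: 11

Derivation:
Hunk 1: at line 3 remove [qdcwt,baqlj,pke] add [izx,tihyo] -> 9 lines: zig lzrd qpod izx tihyo ujftz ppee ktjn kjila
Hunk 2: at line 1 remove [qpod,izx,tihyo] add [ceoz,dto,fsk] -> 9 lines: zig lzrd ceoz dto fsk ujftz ppee ktjn kjila
Hunk 3: at line 2 remove [ceoz,dto] add [bmt] -> 8 lines: zig lzrd bmt fsk ujftz ppee ktjn kjila
Hunk 4: at line 2 remove [fsk] add [nvn,dbg] -> 9 lines: zig lzrd bmt nvn dbg ujftz ppee ktjn kjila
Hunk 5: at line 6 remove [ppee] add [klgwj,qazgb,cyj] -> 11 lines: zig lzrd bmt nvn dbg ujftz klgwj qazgb cyj ktjn kjila
Final line count: 11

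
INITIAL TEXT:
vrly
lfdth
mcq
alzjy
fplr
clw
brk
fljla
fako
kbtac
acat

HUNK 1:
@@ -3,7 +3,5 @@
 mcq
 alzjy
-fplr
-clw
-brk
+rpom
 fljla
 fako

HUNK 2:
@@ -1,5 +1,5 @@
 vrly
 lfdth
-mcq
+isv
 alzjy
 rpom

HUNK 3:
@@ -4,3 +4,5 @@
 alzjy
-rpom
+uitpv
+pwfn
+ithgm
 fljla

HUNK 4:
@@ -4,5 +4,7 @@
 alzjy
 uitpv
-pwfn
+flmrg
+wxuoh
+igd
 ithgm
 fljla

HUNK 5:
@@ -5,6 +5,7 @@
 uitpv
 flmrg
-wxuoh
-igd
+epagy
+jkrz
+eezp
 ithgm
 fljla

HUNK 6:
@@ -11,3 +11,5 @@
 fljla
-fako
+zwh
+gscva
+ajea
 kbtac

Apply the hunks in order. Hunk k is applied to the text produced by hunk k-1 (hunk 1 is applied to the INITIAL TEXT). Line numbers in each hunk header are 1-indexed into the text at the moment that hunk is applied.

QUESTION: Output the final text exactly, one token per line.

Answer: vrly
lfdth
isv
alzjy
uitpv
flmrg
epagy
jkrz
eezp
ithgm
fljla
zwh
gscva
ajea
kbtac
acat

Derivation:
Hunk 1: at line 3 remove [fplr,clw,brk] add [rpom] -> 9 lines: vrly lfdth mcq alzjy rpom fljla fako kbtac acat
Hunk 2: at line 1 remove [mcq] add [isv] -> 9 lines: vrly lfdth isv alzjy rpom fljla fako kbtac acat
Hunk 3: at line 4 remove [rpom] add [uitpv,pwfn,ithgm] -> 11 lines: vrly lfdth isv alzjy uitpv pwfn ithgm fljla fako kbtac acat
Hunk 4: at line 4 remove [pwfn] add [flmrg,wxuoh,igd] -> 13 lines: vrly lfdth isv alzjy uitpv flmrg wxuoh igd ithgm fljla fako kbtac acat
Hunk 5: at line 5 remove [wxuoh,igd] add [epagy,jkrz,eezp] -> 14 lines: vrly lfdth isv alzjy uitpv flmrg epagy jkrz eezp ithgm fljla fako kbtac acat
Hunk 6: at line 11 remove [fako] add [zwh,gscva,ajea] -> 16 lines: vrly lfdth isv alzjy uitpv flmrg epagy jkrz eezp ithgm fljla zwh gscva ajea kbtac acat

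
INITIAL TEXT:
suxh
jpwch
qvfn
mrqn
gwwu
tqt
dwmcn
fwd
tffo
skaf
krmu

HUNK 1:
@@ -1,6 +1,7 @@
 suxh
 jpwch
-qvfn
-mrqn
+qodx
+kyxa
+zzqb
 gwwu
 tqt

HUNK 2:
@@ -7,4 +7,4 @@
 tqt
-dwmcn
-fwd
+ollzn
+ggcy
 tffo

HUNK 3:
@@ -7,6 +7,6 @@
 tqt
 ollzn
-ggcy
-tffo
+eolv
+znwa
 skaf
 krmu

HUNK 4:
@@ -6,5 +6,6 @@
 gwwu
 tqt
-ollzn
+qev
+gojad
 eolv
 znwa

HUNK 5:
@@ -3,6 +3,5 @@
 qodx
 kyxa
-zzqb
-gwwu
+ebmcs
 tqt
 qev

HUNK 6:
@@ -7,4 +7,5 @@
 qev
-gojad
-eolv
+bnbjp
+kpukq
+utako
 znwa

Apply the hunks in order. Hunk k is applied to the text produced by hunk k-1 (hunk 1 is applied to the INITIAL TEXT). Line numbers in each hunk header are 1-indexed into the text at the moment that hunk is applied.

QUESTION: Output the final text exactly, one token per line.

Hunk 1: at line 1 remove [qvfn,mrqn] add [qodx,kyxa,zzqb] -> 12 lines: suxh jpwch qodx kyxa zzqb gwwu tqt dwmcn fwd tffo skaf krmu
Hunk 2: at line 7 remove [dwmcn,fwd] add [ollzn,ggcy] -> 12 lines: suxh jpwch qodx kyxa zzqb gwwu tqt ollzn ggcy tffo skaf krmu
Hunk 3: at line 7 remove [ggcy,tffo] add [eolv,znwa] -> 12 lines: suxh jpwch qodx kyxa zzqb gwwu tqt ollzn eolv znwa skaf krmu
Hunk 4: at line 6 remove [ollzn] add [qev,gojad] -> 13 lines: suxh jpwch qodx kyxa zzqb gwwu tqt qev gojad eolv znwa skaf krmu
Hunk 5: at line 3 remove [zzqb,gwwu] add [ebmcs] -> 12 lines: suxh jpwch qodx kyxa ebmcs tqt qev gojad eolv znwa skaf krmu
Hunk 6: at line 7 remove [gojad,eolv] add [bnbjp,kpukq,utako] -> 13 lines: suxh jpwch qodx kyxa ebmcs tqt qev bnbjp kpukq utako znwa skaf krmu

Answer: suxh
jpwch
qodx
kyxa
ebmcs
tqt
qev
bnbjp
kpukq
utako
znwa
skaf
krmu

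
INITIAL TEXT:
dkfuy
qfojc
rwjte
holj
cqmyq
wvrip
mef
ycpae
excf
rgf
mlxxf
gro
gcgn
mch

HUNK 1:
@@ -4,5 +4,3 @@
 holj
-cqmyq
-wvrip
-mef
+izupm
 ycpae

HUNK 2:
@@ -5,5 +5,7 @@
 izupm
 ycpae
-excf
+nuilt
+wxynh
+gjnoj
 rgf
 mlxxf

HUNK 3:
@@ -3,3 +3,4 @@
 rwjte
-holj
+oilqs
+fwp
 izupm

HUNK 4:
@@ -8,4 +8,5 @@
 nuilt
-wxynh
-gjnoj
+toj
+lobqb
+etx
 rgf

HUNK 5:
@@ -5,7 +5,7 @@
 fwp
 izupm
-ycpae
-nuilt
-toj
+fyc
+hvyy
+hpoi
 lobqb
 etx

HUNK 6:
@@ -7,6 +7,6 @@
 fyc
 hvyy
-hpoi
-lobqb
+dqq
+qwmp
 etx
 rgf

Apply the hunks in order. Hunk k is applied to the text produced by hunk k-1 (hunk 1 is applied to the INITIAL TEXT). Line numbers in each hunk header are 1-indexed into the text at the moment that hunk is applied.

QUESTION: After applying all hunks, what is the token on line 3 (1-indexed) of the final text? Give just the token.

Hunk 1: at line 4 remove [cqmyq,wvrip,mef] add [izupm] -> 12 lines: dkfuy qfojc rwjte holj izupm ycpae excf rgf mlxxf gro gcgn mch
Hunk 2: at line 5 remove [excf] add [nuilt,wxynh,gjnoj] -> 14 lines: dkfuy qfojc rwjte holj izupm ycpae nuilt wxynh gjnoj rgf mlxxf gro gcgn mch
Hunk 3: at line 3 remove [holj] add [oilqs,fwp] -> 15 lines: dkfuy qfojc rwjte oilqs fwp izupm ycpae nuilt wxynh gjnoj rgf mlxxf gro gcgn mch
Hunk 4: at line 8 remove [wxynh,gjnoj] add [toj,lobqb,etx] -> 16 lines: dkfuy qfojc rwjte oilqs fwp izupm ycpae nuilt toj lobqb etx rgf mlxxf gro gcgn mch
Hunk 5: at line 5 remove [ycpae,nuilt,toj] add [fyc,hvyy,hpoi] -> 16 lines: dkfuy qfojc rwjte oilqs fwp izupm fyc hvyy hpoi lobqb etx rgf mlxxf gro gcgn mch
Hunk 6: at line 7 remove [hpoi,lobqb] add [dqq,qwmp] -> 16 lines: dkfuy qfojc rwjte oilqs fwp izupm fyc hvyy dqq qwmp etx rgf mlxxf gro gcgn mch
Final line 3: rwjte

Answer: rwjte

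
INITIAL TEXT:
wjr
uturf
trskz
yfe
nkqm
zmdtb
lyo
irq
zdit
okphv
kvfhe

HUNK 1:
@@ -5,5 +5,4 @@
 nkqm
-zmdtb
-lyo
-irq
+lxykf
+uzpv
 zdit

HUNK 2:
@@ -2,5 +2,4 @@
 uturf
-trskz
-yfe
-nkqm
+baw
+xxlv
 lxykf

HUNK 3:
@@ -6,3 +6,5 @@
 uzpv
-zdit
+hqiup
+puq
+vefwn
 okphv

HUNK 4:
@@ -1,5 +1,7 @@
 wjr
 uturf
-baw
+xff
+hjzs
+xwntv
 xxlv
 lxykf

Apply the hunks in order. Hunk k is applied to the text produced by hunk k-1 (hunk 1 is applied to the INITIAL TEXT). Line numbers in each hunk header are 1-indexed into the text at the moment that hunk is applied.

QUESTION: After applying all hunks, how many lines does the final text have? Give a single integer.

Answer: 13

Derivation:
Hunk 1: at line 5 remove [zmdtb,lyo,irq] add [lxykf,uzpv] -> 10 lines: wjr uturf trskz yfe nkqm lxykf uzpv zdit okphv kvfhe
Hunk 2: at line 2 remove [trskz,yfe,nkqm] add [baw,xxlv] -> 9 lines: wjr uturf baw xxlv lxykf uzpv zdit okphv kvfhe
Hunk 3: at line 6 remove [zdit] add [hqiup,puq,vefwn] -> 11 lines: wjr uturf baw xxlv lxykf uzpv hqiup puq vefwn okphv kvfhe
Hunk 4: at line 1 remove [baw] add [xff,hjzs,xwntv] -> 13 lines: wjr uturf xff hjzs xwntv xxlv lxykf uzpv hqiup puq vefwn okphv kvfhe
Final line count: 13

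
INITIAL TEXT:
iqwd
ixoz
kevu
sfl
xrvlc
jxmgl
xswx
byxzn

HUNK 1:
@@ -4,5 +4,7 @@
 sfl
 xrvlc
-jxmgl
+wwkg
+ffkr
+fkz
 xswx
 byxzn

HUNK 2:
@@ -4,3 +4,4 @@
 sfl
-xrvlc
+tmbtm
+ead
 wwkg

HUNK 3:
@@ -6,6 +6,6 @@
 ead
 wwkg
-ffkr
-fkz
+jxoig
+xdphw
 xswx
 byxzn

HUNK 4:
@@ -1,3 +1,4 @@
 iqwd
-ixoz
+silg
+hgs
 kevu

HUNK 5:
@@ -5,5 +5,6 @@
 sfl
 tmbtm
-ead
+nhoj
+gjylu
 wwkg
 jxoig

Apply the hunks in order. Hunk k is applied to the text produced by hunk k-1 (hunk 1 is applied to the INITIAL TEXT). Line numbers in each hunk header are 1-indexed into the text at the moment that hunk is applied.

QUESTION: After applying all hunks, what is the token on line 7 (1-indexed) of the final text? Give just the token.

Hunk 1: at line 4 remove [jxmgl] add [wwkg,ffkr,fkz] -> 10 lines: iqwd ixoz kevu sfl xrvlc wwkg ffkr fkz xswx byxzn
Hunk 2: at line 4 remove [xrvlc] add [tmbtm,ead] -> 11 lines: iqwd ixoz kevu sfl tmbtm ead wwkg ffkr fkz xswx byxzn
Hunk 3: at line 6 remove [ffkr,fkz] add [jxoig,xdphw] -> 11 lines: iqwd ixoz kevu sfl tmbtm ead wwkg jxoig xdphw xswx byxzn
Hunk 4: at line 1 remove [ixoz] add [silg,hgs] -> 12 lines: iqwd silg hgs kevu sfl tmbtm ead wwkg jxoig xdphw xswx byxzn
Hunk 5: at line 5 remove [ead] add [nhoj,gjylu] -> 13 lines: iqwd silg hgs kevu sfl tmbtm nhoj gjylu wwkg jxoig xdphw xswx byxzn
Final line 7: nhoj

Answer: nhoj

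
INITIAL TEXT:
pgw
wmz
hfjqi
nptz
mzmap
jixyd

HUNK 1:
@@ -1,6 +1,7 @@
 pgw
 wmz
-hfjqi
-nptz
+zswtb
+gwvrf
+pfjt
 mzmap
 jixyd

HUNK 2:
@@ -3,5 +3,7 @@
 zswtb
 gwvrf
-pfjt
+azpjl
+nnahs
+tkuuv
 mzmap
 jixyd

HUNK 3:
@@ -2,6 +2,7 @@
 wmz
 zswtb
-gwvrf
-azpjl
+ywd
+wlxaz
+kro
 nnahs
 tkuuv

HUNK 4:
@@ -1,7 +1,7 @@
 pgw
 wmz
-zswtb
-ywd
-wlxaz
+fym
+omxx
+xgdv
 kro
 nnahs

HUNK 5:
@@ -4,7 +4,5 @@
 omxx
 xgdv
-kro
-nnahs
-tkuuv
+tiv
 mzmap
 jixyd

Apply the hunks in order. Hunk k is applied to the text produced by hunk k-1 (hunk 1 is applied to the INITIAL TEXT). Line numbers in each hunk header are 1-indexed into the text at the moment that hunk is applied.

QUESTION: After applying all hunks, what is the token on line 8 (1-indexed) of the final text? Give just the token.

Answer: jixyd

Derivation:
Hunk 1: at line 1 remove [hfjqi,nptz] add [zswtb,gwvrf,pfjt] -> 7 lines: pgw wmz zswtb gwvrf pfjt mzmap jixyd
Hunk 2: at line 3 remove [pfjt] add [azpjl,nnahs,tkuuv] -> 9 lines: pgw wmz zswtb gwvrf azpjl nnahs tkuuv mzmap jixyd
Hunk 3: at line 2 remove [gwvrf,azpjl] add [ywd,wlxaz,kro] -> 10 lines: pgw wmz zswtb ywd wlxaz kro nnahs tkuuv mzmap jixyd
Hunk 4: at line 1 remove [zswtb,ywd,wlxaz] add [fym,omxx,xgdv] -> 10 lines: pgw wmz fym omxx xgdv kro nnahs tkuuv mzmap jixyd
Hunk 5: at line 4 remove [kro,nnahs,tkuuv] add [tiv] -> 8 lines: pgw wmz fym omxx xgdv tiv mzmap jixyd
Final line 8: jixyd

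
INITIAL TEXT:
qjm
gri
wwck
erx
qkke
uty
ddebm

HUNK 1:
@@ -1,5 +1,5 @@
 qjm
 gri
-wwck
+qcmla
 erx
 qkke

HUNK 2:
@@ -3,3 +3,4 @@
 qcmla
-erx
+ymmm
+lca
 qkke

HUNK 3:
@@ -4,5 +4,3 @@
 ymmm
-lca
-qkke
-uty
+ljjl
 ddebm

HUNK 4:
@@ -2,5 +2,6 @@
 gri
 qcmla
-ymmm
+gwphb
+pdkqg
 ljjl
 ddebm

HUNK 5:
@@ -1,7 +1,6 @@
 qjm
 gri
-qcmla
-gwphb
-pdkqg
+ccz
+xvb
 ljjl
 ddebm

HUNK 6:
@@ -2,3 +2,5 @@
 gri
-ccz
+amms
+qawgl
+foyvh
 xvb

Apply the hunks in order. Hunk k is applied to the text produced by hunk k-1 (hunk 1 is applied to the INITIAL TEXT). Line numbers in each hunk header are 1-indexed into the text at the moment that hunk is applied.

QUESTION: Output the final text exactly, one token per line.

Answer: qjm
gri
amms
qawgl
foyvh
xvb
ljjl
ddebm

Derivation:
Hunk 1: at line 1 remove [wwck] add [qcmla] -> 7 lines: qjm gri qcmla erx qkke uty ddebm
Hunk 2: at line 3 remove [erx] add [ymmm,lca] -> 8 lines: qjm gri qcmla ymmm lca qkke uty ddebm
Hunk 3: at line 4 remove [lca,qkke,uty] add [ljjl] -> 6 lines: qjm gri qcmla ymmm ljjl ddebm
Hunk 4: at line 2 remove [ymmm] add [gwphb,pdkqg] -> 7 lines: qjm gri qcmla gwphb pdkqg ljjl ddebm
Hunk 5: at line 1 remove [qcmla,gwphb,pdkqg] add [ccz,xvb] -> 6 lines: qjm gri ccz xvb ljjl ddebm
Hunk 6: at line 2 remove [ccz] add [amms,qawgl,foyvh] -> 8 lines: qjm gri amms qawgl foyvh xvb ljjl ddebm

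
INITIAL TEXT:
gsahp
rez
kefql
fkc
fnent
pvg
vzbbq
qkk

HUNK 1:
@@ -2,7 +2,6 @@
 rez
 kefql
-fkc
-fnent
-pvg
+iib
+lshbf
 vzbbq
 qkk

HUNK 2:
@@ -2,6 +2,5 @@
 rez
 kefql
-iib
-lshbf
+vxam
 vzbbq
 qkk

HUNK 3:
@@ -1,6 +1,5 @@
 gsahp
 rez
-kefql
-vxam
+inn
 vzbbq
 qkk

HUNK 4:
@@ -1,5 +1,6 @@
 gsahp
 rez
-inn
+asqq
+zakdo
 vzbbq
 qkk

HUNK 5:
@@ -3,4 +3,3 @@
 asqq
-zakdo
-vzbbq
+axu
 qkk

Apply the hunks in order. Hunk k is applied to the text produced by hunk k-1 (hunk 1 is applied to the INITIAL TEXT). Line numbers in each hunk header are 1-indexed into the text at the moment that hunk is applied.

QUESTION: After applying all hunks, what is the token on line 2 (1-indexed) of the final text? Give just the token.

Hunk 1: at line 2 remove [fkc,fnent,pvg] add [iib,lshbf] -> 7 lines: gsahp rez kefql iib lshbf vzbbq qkk
Hunk 2: at line 2 remove [iib,lshbf] add [vxam] -> 6 lines: gsahp rez kefql vxam vzbbq qkk
Hunk 3: at line 1 remove [kefql,vxam] add [inn] -> 5 lines: gsahp rez inn vzbbq qkk
Hunk 4: at line 1 remove [inn] add [asqq,zakdo] -> 6 lines: gsahp rez asqq zakdo vzbbq qkk
Hunk 5: at line 3 remove [zakdo,vzbbq] add [axu] -> 5 lines: gsahp rez asqq axu qkk
Final line 2: rez

Answer: rez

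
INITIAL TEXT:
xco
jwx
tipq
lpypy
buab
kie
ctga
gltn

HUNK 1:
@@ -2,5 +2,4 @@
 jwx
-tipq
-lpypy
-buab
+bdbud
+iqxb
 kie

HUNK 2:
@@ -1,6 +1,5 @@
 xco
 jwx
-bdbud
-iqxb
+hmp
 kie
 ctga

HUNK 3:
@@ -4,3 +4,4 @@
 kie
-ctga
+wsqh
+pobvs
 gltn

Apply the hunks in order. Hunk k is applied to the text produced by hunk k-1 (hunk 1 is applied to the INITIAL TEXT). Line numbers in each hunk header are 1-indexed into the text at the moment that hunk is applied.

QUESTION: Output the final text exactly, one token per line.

Answer: xco
jwx
hmp
kie
wsqh
pobvs
gltn

Derivation:
Hunk 1: at line 2 remove [tipq,lpypy,buab] add [bdbud,iqxb] -> 7 lines: xco jwx bdbud iqxb kie ctga gltn
Hunk 2: at line 1 remove [bdbud,iqxb] add [hmp] -> 6 lines: xco jwx hmp kie ctga gltn
Hunk 3: at line 4 remove [ctga] add [wsqh,pobvs] -> 7 lines: xco jwx hmp kie wsqh pobvs gltn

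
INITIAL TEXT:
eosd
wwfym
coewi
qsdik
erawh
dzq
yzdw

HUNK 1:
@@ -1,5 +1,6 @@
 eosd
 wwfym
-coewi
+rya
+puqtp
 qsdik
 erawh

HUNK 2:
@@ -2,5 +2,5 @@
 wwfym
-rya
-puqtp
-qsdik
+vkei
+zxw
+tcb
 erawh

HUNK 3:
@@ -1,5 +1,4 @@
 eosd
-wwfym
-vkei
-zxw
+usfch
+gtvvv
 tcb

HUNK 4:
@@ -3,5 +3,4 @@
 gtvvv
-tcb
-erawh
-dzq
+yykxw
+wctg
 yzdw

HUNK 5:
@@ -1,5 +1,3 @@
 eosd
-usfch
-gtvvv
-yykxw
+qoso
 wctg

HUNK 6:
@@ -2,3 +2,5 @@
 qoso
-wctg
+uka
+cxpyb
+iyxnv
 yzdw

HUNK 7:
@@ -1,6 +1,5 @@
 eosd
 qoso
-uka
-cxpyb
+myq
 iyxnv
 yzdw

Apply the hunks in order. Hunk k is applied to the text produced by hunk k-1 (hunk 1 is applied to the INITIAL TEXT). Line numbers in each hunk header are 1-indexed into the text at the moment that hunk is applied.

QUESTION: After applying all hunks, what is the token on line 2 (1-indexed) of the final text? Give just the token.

Answer: qoso

Derivation:
Hunk 1: at line 1 remove [coewi] add [rya,puqtp] -> 8 lines: eosd wwfym rya puqtp qsdik erawh dzq yzdw
Hunk 2: at line 2 remove [rya,puqtp,qsdik] add [vkei,zxw,tcb] -> 8 lines: eosd wwfym vkei zxw tcb erawh dzq yzdw
Hunk 3: at line 1 remove [wwfym,vkei,zxw] add [usfch,gtvvv] -> 7 lines: eosd usfch gtvvv tcb erawh dzq yzdw
Hunk 4: at line 3 remove [tcb,erawh,dzq] add [yykxw,wctg] -> 6 lines: eosd usfch gtvvv yykxw wctg yzdw
Hunk 5: at line 1 remove [usfch,gtvvv,yykxw] add [qoso] -> 4 lines: eosd qoso wctg yzdw
Hunk 6: at line 2 remove [wctg] add [uka,cxpyb,iyxnv] -> 6 lines: eosd qoso uka cxpyb iyxnv yzdw
Hunk 7: at line 1 remove [uka,cxpyb] add [myq] -> 5 lines: eosd qoso myq iyxnv yzdw
Final line 2: qoso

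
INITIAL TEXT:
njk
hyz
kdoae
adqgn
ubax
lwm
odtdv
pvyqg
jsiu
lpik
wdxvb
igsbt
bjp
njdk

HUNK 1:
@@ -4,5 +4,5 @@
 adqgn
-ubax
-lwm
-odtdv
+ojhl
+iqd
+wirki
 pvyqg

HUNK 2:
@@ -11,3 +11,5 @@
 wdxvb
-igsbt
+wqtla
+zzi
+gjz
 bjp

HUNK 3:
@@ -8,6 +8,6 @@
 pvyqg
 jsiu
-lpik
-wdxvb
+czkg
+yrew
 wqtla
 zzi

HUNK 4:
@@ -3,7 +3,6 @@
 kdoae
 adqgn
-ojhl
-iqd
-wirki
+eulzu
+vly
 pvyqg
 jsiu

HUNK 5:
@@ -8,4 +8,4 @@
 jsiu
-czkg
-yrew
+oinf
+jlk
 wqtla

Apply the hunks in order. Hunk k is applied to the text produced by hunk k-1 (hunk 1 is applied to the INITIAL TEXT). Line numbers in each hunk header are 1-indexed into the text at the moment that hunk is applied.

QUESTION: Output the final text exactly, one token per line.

Hunk 1: at line 4 remove [ubax,lwm,odtdv] add [ojhl,iqd,wirki] -> 14 lines: njk hyz kdoae adqgn ojhl iqd wirki pvyqg jsiu lpik wdxvb igsbt bjp njdk
Hunk 2: at line 11 remove [igsbt] add [wqtla,zzi,gjz] -> 16 lines: njk hyz kdoae adqgn ojhl iqd wirki pvyqg jsiu lpik wdxvb wqtla zzi gjz bjp njdk
Hunk 3: at line 8 remove [lpik,wdxvb] add [czkg,yrew] -> 16 lines: njk hyz kdoae adqgn ojhl iqd wirki pvyqg jsiu czkg yrew wqtla zzi gjz bjp njdk
Hunk 4: at line 3 remove [ojhl,iqd,wirki] add [eulzu,vly] -> 15 lines: njk hyz kdoae adqgn eulzu vly pvyqg jsiu czkg yrew wqtla zzi gjz bjp njdk
Hunk 5: at line 8 remove [czkg,yrew] add [oinf,jlk] -> 15 lines: njk hyz kdoae adqgn eulzu vly pvyqg jsiu oinf jlk wqtla zzi gjz bjp njdk

Answer: njk
hyz
kdoae
adqgn
eulzu
vly
pvyqg
jsiu
oinf
jlk
wqtla
zzi
gjz
bjp
njdk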